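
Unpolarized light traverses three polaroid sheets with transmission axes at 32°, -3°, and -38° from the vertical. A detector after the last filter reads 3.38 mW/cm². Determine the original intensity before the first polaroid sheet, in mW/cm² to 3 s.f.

I₀ ≈ 15.0 mW/cm²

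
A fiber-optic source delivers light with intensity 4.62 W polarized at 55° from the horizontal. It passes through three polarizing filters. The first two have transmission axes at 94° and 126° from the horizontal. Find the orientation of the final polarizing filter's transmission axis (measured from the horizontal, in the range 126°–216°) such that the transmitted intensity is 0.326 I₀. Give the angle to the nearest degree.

I₁ = I₀ cos²(94° − 55°) = I₀ cos²(39°) = 0.604 I₀.
I₂ = I₁ cos²(126° − 94°) = 0.604 I₀ · cos²(32°) = 0.4344 I₀.
Need I₃/I₀ = 0.326, so cos²(θ − 126°) = 0.326 / 0.4344 = 0.7505.
θ − 126° = arccos(√0.7505) = 30.0°, giving θ ≈ 126 + 30.0 = 156.0°.

θ ≈ 156°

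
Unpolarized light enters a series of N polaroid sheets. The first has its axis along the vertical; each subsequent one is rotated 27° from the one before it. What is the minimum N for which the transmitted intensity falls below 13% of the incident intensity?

N = 7

First polarizer halves the unpolarized light: factor 1/2.
Each further stage multiplies by cos²(27°) = 0.7939.
After N polarizers: T = 0.5·0.7939^(N−1). Require T < 0.13 ⇒ N−1 > ln(0.13/0.5)/ln(0.7939) = 5.84, so N−1 ≥ 6 and N = 7.
Check: N=7 gives T = 0.1252 < 0.13; N=6 gives T = 0.1577.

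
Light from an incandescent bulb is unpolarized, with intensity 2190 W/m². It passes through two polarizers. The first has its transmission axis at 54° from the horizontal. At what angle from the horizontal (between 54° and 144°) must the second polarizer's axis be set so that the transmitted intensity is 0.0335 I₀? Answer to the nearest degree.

Unpolarized light through the first polarizer → I₁ = ½ I₀, now polarized at 54°.
Need I₂/I₀ = 0.0335, so cos²(θ − 54°) = 0.0335 / 0.5 = 0.067.
θ − 54° = arccos(√0.067) = 75.0°, giving θ ≈ 54 + 75.0 = 129.0°.

θ ≈ 129°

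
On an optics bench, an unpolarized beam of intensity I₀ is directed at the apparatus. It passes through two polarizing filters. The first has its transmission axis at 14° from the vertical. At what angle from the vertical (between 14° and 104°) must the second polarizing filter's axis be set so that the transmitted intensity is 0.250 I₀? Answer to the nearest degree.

Unpolarized light through the first polarizer → I₁ = ½ I₀, now polarized at 14°.
Need I₂/I₀ = 0.25, so cos²(θ − 14°) = 0.25 / 0.5 = 0.5.
θ − 14° = arccos(√0.5) = 45.0°, giving θ ≈ 14 + 45.0 = 59.0°.

θ ≈ 59°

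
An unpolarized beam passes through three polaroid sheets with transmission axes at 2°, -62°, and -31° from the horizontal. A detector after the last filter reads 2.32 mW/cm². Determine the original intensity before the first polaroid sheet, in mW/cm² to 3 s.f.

I₀ ≈ 32.9 mW/cm²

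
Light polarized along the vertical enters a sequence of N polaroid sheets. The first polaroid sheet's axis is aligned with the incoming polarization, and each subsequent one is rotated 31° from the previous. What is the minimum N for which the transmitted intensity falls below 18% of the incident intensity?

N = 7

First polarizer is aligned with the polarization: full transmission.
Each further stage multiplies by cos²(31°) = 0.7347.
After N polarizers: T = 0.7347^(N−1). Require T < 0.18 ⇒ N−1 > ln(0.18)/ln(0.7347) = 5.56, so N−1 ≥ 6 and N = 7.
Check: N=7 gives T = 0.1573 < 0.18; N=6 gives T = 0.2141.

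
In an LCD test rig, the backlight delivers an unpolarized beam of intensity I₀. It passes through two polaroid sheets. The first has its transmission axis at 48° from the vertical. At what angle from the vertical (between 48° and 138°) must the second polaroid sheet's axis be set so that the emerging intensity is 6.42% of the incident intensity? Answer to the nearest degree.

Unpolarized light through the first polarizer → I₁ = ½ I₀, now polarized at 48°.
Need I₂/I₀ = 0.0642, so cos²(θ − 48°) = 0.0642 / 0.5 = 0.1284.
θ − 48° = arccos(√0.1284) = 69.0°, giving θ ≈ 48 + 69.0 = 117.0°.

θ ≈ 117°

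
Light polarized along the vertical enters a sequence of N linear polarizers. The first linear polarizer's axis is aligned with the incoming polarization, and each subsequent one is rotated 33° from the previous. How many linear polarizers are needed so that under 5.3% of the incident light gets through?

N = 10

First polarizer is aligned with the polarization: full transmission.
Each further stage multiplies by cos²(33°) = 0.7034.
After N polarizers: T = 0.7034^(N−1). Require T < 0.053 ⇒ N−1 > ln(0.053)/ln(0.7034) = 8.35, so N−1 ≥ 9 and N = 10.
Check: N=10 gives T = 0.04214 < 0.053; N=9 gives T = 0.0599.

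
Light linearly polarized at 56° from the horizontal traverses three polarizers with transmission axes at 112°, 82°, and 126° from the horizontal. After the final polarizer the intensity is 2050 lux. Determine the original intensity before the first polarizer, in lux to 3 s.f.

I₀ ≈ 1.69e4 lux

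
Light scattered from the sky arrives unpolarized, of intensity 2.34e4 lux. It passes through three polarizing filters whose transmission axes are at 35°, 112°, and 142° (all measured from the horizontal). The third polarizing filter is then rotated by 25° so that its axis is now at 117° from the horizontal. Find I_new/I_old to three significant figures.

I_new/I_old ≈ 1.32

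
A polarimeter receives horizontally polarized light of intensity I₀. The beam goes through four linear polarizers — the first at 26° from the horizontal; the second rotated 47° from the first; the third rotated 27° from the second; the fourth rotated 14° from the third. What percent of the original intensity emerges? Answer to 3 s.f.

≈ 28.1%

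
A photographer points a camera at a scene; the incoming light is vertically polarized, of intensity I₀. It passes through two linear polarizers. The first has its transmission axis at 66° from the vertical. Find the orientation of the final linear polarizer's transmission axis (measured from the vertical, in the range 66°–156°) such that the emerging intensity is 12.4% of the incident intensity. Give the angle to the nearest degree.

I₁ = I₀ cos²(66° − 0°) = I₀ cos²(66°) = 0.1654 I₀.
Need I₂/I₀ = 0.124, so cos²(θ − 66°) = 0.124 / 0.1654 = 0.7495.
θ − 66° = arccos(√0.7495) = 30.0°, giving θ ≈ 66 + 30.0 = 96.0°.

θ ≈ 96°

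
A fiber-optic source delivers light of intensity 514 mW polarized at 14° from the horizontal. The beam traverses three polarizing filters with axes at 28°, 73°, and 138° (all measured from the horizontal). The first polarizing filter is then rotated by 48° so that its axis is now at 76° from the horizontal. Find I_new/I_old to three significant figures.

I_new/I_old ≈ 0.467

Before rotation:
By Malus's law, I₁ = I₀ cos²(28° − 14°) = I₀ cos²(14°) = 0.9415 I₀.
I₂ = I₁ cos²(73° − 28°) = 0.9415 I₀ · cos²(45°) = 0.4707 I₀.
I₃ = I₂ cos²(138° − 73°) = 0.4707 I₀ · cos²(65°) = 0.08408 I₀.
After rotation:
I₁ = I₀ cos²(76° − 14°) = I₀ cos²(62°) = 0.2204 I₀.
I₂ = I₁ cos²(73° − 76°) = 0.2204 I₀ · cos²(3°) = 0.2198 I₀.
I₃ = I₂ cos²(138° − 73°) = 0.2198 I₀ · cos²(65°) = 0.03926 I₀.
Ratio = 0.03926 / 0.08408 = 0.4669.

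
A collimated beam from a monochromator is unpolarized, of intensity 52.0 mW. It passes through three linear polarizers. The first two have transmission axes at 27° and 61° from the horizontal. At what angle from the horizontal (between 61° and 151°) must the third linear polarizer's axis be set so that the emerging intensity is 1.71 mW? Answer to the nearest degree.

θ ≈ 133°

Unpolarized light through the first polarizer → I₁ = ½ I₀, now polarized at 27°.
I₂ = I₁ cos²(61° − 27°) = 0.5 I₀ · cos²(34°) = 0.3437 I₀.
Target fraction: 1.71 / 52.0 mW = 0.03288 of I₀.
Need I₃/I₀ = 0.03288, so cos²(θ − 61°) = 0.03288 / 0.3437 = 0.09569.
θ − 61° = arccos(√0.09569) = 72.0°, giving θ ≈ 61 + 72.0 = 133.0°.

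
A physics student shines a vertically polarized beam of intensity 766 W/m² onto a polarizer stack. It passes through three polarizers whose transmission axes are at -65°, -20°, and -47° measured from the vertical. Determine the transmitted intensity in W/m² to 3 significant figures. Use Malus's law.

By Malus's law, I₁ = 766 W/m² · cos²(65°) = 136.8 W/m².
I₂ = I₁ · cos²(45°) = 136.8 · 0.5 = 68.41 W/m².
I₃ = I₂ · cos²(27°) = 68.41 · 0.7939 = 54.31 W/m².

I ≈ 54.3 W/m²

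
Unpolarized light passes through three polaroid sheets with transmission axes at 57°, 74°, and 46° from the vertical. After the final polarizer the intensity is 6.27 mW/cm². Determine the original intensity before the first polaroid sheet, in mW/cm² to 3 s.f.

Unpolarized light through the first polarizer → I₁ = ½ I₀, now polarized at 57°.
I₂ = I₁ cos²(74° − 57°) = 0.5 I₀ · cos²(17°) = 0.4573 I₀.
I₃ = I₂ cos²(46° − 74°) = 0.4573 I₀ · cos²(28°) = 0.3565 I₀.
So 6.27 mW/cm² = 0.3565 I₀, giving I₀ = 6.27/0.3565 = 17.59 mW/cm².

I₀ ≈ 17.6 mW/cm²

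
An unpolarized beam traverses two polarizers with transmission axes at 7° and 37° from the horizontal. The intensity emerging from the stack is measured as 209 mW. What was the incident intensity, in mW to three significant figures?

I₀ ≈ 557 mW

Unpolarized light through the first polarizer → I₁ = ½ I₀, now polarized at 7°.
I₂ = I₁ cos²(37° − 7°) = 0.5 I₀ · cos²(30°) = 0.375 I₀.
So 209 mW = 0.375 I₀, giving I₀ = 209/0.375 = 557.3 mW.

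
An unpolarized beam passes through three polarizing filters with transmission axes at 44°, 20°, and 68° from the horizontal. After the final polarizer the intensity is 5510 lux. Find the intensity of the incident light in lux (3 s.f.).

I₀ ≈ 2.95e4 lux

Unpolarized light through the first polarizer → I₁ = ½ I₀, now polarized at 44°.
I₂ = I₁ cos²(20° − 44°) = 0.5 I₀ · cos²(24°) = 0.4173 I₀.
I₃ = I₂ cos²(68° − 20°) = 0.4173 I₀ · cos²(48°) = 0.1868 I₀.
So 5510 lux = 0.1868 I₀, giving I₀ = 5510/0.1868 = 2.949e+04 lux.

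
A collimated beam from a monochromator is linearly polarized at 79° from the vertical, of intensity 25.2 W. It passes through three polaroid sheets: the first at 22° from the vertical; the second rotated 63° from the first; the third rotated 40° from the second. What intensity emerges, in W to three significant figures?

I ≈ 0.904 W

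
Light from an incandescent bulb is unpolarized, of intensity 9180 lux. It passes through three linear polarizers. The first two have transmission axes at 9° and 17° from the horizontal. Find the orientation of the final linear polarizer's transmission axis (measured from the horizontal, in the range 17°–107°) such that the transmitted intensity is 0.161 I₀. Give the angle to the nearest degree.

θ ≈ 72°

Unpolarized light through the first polarizer → I₁ = ½ I₀, now polarized at 9°.
I₂ = I₁ cos²(17° − 9°) = 0.5 I₀ · cos²(8°) = 0.4903 I₀.
Need I₃/I₀ = 0.161, so cos²(θ − 17°) = 0.161 / 0.4903 = 0.3284.
θ − 17° = arccos(√0.3284) = 55.0°, giving θ ≈ 17 + 55.0 = 72.0°.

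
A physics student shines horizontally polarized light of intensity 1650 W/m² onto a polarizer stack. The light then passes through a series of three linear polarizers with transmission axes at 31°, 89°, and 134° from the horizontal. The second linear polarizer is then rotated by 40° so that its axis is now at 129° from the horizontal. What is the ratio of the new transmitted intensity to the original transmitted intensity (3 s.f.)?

I_new/I_old ≈ 0.137

Before rotation:
By Malus's law, I₁ = I₀ cos²(31° − 0°) = I₀ cos²(31°) = 0.7347 I₀.
I₂ = I₁ cos²(89° − 31°) = 0.7347 I₀ · cos²(58°) = 0.2063 I₀.
I₃ = I₂ cos²(134° − 89°) = 0.2063 I₀ · cos²(45°) = 0.1032 I₀.
After rotation:
I₁ = I₀ cos²(31° − 0°) = I₀ cos²(31°) = 0.7347 I₀.
Angle between axes 1 and 2: 82°. I₂ = 0.7347 I₀ · cos²(82°) = 0.01423 I₀.
I₃ = I₂ cos²(134° − 129°) = 0.01423 I₀ · cos²(5°) = 0.01412 I₀.
Ratio = 0.01412 / 0.1032 = 0.1369.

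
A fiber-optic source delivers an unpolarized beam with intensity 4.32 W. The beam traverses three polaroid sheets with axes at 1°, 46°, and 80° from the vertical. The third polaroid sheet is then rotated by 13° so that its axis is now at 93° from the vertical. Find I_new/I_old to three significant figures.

Before rotation:
Unpolarized light through the first polarizer → I₁ = ½ I₀, now polarized at 1°.
I₂ = I₁ cos²(46° − 1°) = 0.5 I₀ · cos²(45°) = 0.25 I₀.
I₃ = I₂ cos²(80° − 46°) = 0.25 I₀ · cos²(34°) = 0.1718 I₀.
After rotation:
Unpolarized light through the first polarizer → I₁ = ½ I₀, now polarized at 1°.
I₂ = I₁ cos²(46° − 1°) = 0.5 I₀ · cos²(45°) = 0.25 I₀.
I₃ = I₂ cos²(93° − 46°) = 0.25 I₀ · cos²(47°) = 0.1163 I₀.
Ratio = 0.1163 / 0.1718 = 0.6767.

I_new/I_old ≈ 0.677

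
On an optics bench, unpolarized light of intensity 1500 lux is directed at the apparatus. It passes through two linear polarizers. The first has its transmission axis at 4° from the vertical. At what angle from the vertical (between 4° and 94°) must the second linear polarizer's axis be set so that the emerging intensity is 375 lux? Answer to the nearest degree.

Unpolarized light through the first polarizer → I₁ = ½ I₀, now polarized at 4°.
Target fraction: 375 / 1500 lux = 0.25 of I₀.
Need I₂/I₀ = 0.25, so cos²(θ − 4°) = 0.25 / 0.5 = 0.5.
θ − 4° = arccos(√0.5) = 45.0°, giving θ ≈ 4 + 45.0 = 49.0°.

θ ≈ 49°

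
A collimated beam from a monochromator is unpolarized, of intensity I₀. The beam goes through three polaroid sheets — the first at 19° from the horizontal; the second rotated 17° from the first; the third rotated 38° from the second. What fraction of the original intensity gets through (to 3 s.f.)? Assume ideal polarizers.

≈ 0.284 I₀

Unpolarized light through the first polarizer → I₁ = ½ I₀, now polarized at 19°.
I₂ = I₁ cos²(17°) = 0.5 · 0.9145 I₀ = 0.4573 I₀.
I₃ = I₂ cos²(38°) = 0.4573 · 0.621 I₀ = 0.2839 I₀.
Transmitted fraction = 0.2839.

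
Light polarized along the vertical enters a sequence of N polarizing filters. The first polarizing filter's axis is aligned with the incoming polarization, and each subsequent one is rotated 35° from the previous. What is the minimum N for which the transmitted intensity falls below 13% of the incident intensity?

First polarizer is aligned with the polarization: full transmission.
Each further stage multiplies by cos²(35°) = 0.671.
After N polarizers: T = 0.671^(N−1). Require T < 0.13 ⇒ N−1 > ln(0.13)/ln(0.671) = 5.11, so N−1 ≥ 6 and N = 7.
Check: N=7 gives T = 0.09128 < 0.13; N=6 gives T = 0.136.

N = 7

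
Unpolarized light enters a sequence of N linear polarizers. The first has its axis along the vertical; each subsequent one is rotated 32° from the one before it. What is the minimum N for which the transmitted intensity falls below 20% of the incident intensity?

First polarizer halves the unpolarized light: factor 1/2.
Each further stage multiplies by cos²(32°) = 0.7192.
After N polarizers: T = 0.5·0.7192^(N−1). Require T < 0.20 ⇒ N−1 > ln(0.20/0.5)/ln(0.7192) = 2.78, so N−1 ≥ 3 and N = 4.
Check: N=4 gives T = 0.186 < 0.20; N=3 gives T = 0.2586.

N = 4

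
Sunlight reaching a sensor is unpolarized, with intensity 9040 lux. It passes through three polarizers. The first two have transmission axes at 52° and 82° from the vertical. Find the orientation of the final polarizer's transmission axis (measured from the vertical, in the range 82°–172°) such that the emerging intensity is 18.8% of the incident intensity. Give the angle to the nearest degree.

θ ≈ 127°

Unpolarized light through the first polarizer → I₁ = ½ I₀, now polarized at 52°.
I₂ = I₁ cos²(82° − 52°) = 0.5 I₀ · cos²(30°) = 0.375 I₀.
Need I₃/I₀ = 0.188, so cos²(θ − 82°) = 0.188 / 0.375 = 0.5013.
θ − 82° = arccos(√0.5013) = 44.9°, giving θ ≈ 82 + 44.9 = 126.9°.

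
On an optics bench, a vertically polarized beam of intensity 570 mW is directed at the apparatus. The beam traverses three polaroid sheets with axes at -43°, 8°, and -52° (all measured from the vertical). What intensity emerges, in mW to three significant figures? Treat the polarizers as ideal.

I ≈ 30.2 mW

I₁ = 570 mW · cos²(43°) = 304.9 mW.
I₂ = I₁ · cos²(51°) = 304.9 · 0.396 = 120.7 mW.
I₃ = I₂ · cos²(60°) = 120.7 · 0.25 = 30.19 mW.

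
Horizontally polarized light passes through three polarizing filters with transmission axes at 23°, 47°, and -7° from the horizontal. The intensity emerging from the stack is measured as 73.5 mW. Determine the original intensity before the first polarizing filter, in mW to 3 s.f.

I₀ ≈ 301 mW

I₁ = I₀ cos²(23° − 0°) = I₀ cos²(23°) = 0.8473 I₀.
I₂ = I₁ cos²(47° − 23°) = 0.8473 I₀ · cos²(24°) = 0.7072 I₀.
I₃ = I₂ cos²(-7° − 47°) = 0.7072 I₀ · cos²(54°) = 0.2443 I₀.
So 73.5 mW = 0.2443 I₀, giving I₀ = 73.5/0.2443 = 300.8 mW.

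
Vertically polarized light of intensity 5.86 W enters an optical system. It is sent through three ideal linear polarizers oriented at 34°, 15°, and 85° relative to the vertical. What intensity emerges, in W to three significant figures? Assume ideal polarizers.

I ≈ 0.421 W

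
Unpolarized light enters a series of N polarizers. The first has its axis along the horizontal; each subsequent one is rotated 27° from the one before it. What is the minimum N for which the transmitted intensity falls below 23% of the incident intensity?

First polarizer halves the unpolarized light: factor 1/2.
Each further stage multiplies by cos²(27°) = 0.7939.
After N polarizers: T = 0.5·0.7939^(N−1). Require T < 0.23 ⇒ N−1 > ln(0.23/0.5)/ln(0.7939) = 3.36, so N−1 ≥ 4 and N = 5.
Check: N=5 gives T = 0.1986 < 0.23; N=4 gives T = 0.2502.

N = 5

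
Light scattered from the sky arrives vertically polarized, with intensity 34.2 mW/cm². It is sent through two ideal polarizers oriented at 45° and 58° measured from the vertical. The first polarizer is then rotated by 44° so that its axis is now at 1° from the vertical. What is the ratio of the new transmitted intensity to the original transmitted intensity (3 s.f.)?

Before rotation:
I₁ = I₀ cos²(45° − 0°) = I₀ cos²(45°) = 0.5 I₀.
I₂ = I₁ cos²(58° − 45°) = 0.5 I₀ · cos²(13°) = 0.4747 I₀.
After rotation:
I₁ = I₀ cos²(1° − 0°) = I₀ cos²(1°) = 0.9997 I₀.
I₂ = I₁ cos²(58° − 1°) = 0.9997 I₀ · cos²(57°) = 0.2965 I₀.
Ratio = 0.2965 / 0.4747 = 0.6247.

I_new/I_old ≈ 0.625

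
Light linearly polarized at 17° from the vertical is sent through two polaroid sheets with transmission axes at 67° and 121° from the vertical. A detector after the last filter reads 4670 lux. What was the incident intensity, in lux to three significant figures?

I₀ ≈ 3.27e4 lux

By Malus's law, I₁ = I₀ cos²(67° − 17°) = I₀ cos²(50°) = 0.4132 I₀.
I₂ = I₁ cos²(121° − 67°) = 0.4132 I₀ · cos²(54°) = 0.1427 I₀.
So 4670 lux = 0.1427 I₀, giving I₀ = 4670/0.1427 = 3.271e+04 lux.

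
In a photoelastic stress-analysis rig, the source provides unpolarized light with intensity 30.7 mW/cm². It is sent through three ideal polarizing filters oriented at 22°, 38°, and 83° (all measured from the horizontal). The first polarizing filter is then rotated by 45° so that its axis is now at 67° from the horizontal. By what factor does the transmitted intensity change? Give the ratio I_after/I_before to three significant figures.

Before rotation:
Unpolarized light through the first polarizer → I₁ = ½ I₀, now polarized at 22°.
I₂ = I₁ cos²(38° − 22°) = 0.5 I₀ · cos²(16°) = 0.462 I₀.
I₃ = I₂ cos²(83° − 38°) = 0.462 I₀ · cos²(45°) = 0.231 I₀.
After rotation:
Unpolarized light through the first polarizer → I₁ = ½ I₀, now polarized at 67°.
I₂ = I₁ cos²(38° − 67°) = 0.5 I₀ · cos²(29°) = 0.3825 I₀.
I₃ = I₂ cos²(83° − 38°) = 0.3825 I₀ · cos²(45°) = 0.1912 I₀.
Ratio = 0.1912 / 0.231 = 0.8279.

I_new/I_old ≈ 0.828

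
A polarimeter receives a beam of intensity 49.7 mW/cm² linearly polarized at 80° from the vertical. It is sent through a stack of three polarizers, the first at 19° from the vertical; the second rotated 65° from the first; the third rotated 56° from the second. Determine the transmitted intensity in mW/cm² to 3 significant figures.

By Malus's law, I₁ = 49.7 mW/cm² · cos²(61°) = 11.68 mW/cm².
I₂ = I₁ · cos²(65°) = 11.68 · 0.1786 = 2.086 mW/cm².
I₃ = I₂ · cos²(56°) = 2.086 · 0.3127 = 0.6524 mW/cm².

I ≈ 0.652 mW/cm²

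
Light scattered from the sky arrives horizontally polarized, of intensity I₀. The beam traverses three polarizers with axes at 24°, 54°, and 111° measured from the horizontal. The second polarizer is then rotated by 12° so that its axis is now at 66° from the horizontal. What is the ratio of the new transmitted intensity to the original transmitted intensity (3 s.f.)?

I_new/I_old ≈ 1.24

Before rotation:
I₁ = I₀ cos²(24° − 0°) = I₀ cos²(24°) = 0.8346 I₀.
I₂ = I₁ cos²(54° − 24°) = 0.8346 I₀ · cos²(30°) = 0.6259 I₀.
I₃ = I₂ cos²(111° − 54°) = 0.6259 I₀ · cos²(57°) = 0.1857 I₀.
After rotation:
I₁ = I₀ cos²(24° − 0°) = I₀ cos²(24°) = 0.8346 I₀.
I₂ = I₁ cos²(66° − 24°) = 0.8346 I₀ · cos²(42°) = 0.4609 I₀.
I₃ = I₂ cos²(111° − 66°) = 0.4609 I₀ · cos²(45°) = 0.2305 I₀.
Ratio = 0.2305 / 0.1857 = 1.241.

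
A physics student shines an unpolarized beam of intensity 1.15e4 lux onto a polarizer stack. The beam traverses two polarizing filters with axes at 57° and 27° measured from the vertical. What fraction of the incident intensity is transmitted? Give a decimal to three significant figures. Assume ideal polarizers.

Unpolarized light through the first polarizer → I₁ = 1.15e4 lux/2 = 5750 lux, polarized at 57°.
I₂ = I₁ · cos²(30°) = 5750 · 0.75 = 4313 lux.
Transmitted fraction = 0.375.

I/I₀ ≈ 0.375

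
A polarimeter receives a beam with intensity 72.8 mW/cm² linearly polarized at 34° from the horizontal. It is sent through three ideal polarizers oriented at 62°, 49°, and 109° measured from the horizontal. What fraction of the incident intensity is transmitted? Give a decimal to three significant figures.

By Malus's law, I₁ = 72.8 mW/cm² · cos²(28°) = 56.75 mW/cm².
I₂ = I₁ · cos²(13°) = 56.75 · 0.9494 = 53.88 mW/cm².
I₃ = I₂ · cos²(60°) = 53.88 · 0.25 = 13.47 mW/cm².
Transmitted fraction = 0.185.

I/I₀ ≈ 0.185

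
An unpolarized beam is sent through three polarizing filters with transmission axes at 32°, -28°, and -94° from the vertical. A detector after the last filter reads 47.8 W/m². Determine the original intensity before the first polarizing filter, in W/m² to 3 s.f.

I₀ ≈ 2310 W/m²

Unpolarized light through the first polarizer → I₁ = ½ I₀, now polarized at 32°.
I₂ = I₁ cos²(-28° − 32°) = 0.5 I₀ · cos²(60°) = 0.125 I₀.
I₃ = I₂ cos²(-94° + 28°) = 0.125 I₀ · cos²(66°) = 0.02068 I₀.
So 47.8 W/m² = 0.02068 I₀, giving I₀ = 47.8/0.02068 = 2311 W/m².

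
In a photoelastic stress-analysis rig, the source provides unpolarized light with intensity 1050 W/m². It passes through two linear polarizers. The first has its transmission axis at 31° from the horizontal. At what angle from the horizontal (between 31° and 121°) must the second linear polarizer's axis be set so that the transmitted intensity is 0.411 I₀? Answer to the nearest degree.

θ ≈ 56°

Unpolarized light through the first polarizer → I₁ = ½ I₀, now polarized at 31°.
Need I₂/I₀ = 0.411, so cos²(θ − 31°) = 0.411 / 0.5 = 0.822.
θ − 31° = arccos(√0.822) = 25.0°, giving θ ≈ 31 + 25.0 = 56.0°.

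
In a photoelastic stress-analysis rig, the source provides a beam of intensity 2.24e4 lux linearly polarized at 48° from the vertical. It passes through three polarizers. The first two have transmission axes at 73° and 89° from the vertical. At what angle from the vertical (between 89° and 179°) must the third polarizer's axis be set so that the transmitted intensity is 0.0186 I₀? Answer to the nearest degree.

I₁ = I₀ cos²(73° − 48°) = I₀ cos²(25°) = 0.8214 I₀.
I₂ = I₁ cos²(89° − 73°) = 0.8214 I₀ · cos²(16°) = 0.759 I₀.
Need I₃/I₀ = 0.0186, so cos²(θ − 89°) = 0.0186 / 0.759 = 0.02451.
θ − 89° = arccos(√0.02451) = 81.0°, giving θ ≈ 89 + 81.0 = 170.0°.

θ ≈ 170°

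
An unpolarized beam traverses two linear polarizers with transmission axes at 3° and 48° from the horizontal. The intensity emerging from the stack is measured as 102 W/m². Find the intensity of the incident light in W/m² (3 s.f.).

I₀ ≈ 408 W/m²

Unpolarized light through the first polarizer → I₁ = ½ I₀, now polarized at 3°.
I₂ = I₁ cos²(48° − 3°) = 0.5 I₀ · cos²(45°) = 0.25 I₀.
So 102 W/m² = 0.25 I₀, giving I₀ = 102/0.25 = 408 W/m².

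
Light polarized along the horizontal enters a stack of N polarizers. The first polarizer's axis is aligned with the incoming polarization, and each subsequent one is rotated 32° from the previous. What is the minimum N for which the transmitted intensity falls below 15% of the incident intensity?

N = 7

First polarizer is aligned with the polarization: full transmission.
Each further stage multiplies by cos²(32°) = 0.7192.
After N polarizers: T = 0.7192^(N−1). Require T < 0.15 ⇒ N−1 > ln(0.15)/ln(0.7192) = 5.76, so N−1 ≥ 6 and N = 7.
Check: N=7 gives T = 0.1384 < 0.15; N=6 gives T = 0.1924.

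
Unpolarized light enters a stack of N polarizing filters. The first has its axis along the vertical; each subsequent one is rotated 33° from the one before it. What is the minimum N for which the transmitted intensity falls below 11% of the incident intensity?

N = 6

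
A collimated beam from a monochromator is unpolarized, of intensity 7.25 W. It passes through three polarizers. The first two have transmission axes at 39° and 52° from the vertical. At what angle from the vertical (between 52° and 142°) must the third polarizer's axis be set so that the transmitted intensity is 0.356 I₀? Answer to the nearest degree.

Unpolarized light through the first polarizer → I₁ = ½ I₀, now polarized at 39°.
I₂ = I₁ cos²(52° − 39°) = 0.5 I₀ · cos²(13°) = 0.4747 I₀.
Need I₃/I₀ = 0.356, so cos²(θ − 52°) = 0.356 / 0.4747 = 0.7499.
θ − 52° = arccos(√0.7499) = 30.0°, giving θ ≈ 52 + 30.0 = 82.0°.

θ ≈ 82°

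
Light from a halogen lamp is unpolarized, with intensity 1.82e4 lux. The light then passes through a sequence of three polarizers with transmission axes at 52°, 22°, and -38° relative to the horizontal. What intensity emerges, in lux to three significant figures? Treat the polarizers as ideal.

Unpolarized light through the first polarizer → I₁ = 1.82e4 lux/2 = 9100 lux, polarized at 52°.
I₂ = I₁ · cos²(30°) = 9100 · 0.75 = 6825 lux.
I₃ = I₂ · cos²(60°) = 6825 · 0.25 = 1706 lux.

I ≈ 1710 lux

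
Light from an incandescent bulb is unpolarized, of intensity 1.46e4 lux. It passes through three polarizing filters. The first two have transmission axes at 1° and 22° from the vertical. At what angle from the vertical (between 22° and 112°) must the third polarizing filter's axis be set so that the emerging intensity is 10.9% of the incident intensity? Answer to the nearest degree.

θ ≈ 82°

Unpolarized light through the first polarizer → I₁ = ½ I₀, now polarized at 1°.
I₂ = I₁ cos²(22° − 1°) = 0.5 I₀ · cos²(21°) = 0.4358 I₀.
Need I₃/I₀ = 0.109, so cos²(θ − 22°) = 0.109 / 0.4358 = 0.2501.
θ − 22° = arccos(√0.2501) = 60.0°, giving θ ≈ 22 + 60.0 = 82.0°.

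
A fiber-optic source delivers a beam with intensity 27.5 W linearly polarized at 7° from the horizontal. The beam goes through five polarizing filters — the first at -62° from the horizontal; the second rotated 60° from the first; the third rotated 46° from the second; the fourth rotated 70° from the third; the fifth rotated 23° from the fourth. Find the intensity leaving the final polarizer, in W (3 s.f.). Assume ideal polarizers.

I ≈ 0.0422 W

I₁ = 27.5 W · cos²(69°) = 3.532 W.
I₂ = I₁ · cos²(60°) = 3.532 · 0.25 = 0.8829 W.
I₃ = I₂ · cos²(46°) = 0.8829 · 0.4826 = 0.4261 W.
I₄ = I₃ · cos²(70°) = 0.4261 · 0.117 = 0.04984 W.
I₅ = I₄ · cos²(23°) = 0.04984 · 0.8473 = 0.04223 W.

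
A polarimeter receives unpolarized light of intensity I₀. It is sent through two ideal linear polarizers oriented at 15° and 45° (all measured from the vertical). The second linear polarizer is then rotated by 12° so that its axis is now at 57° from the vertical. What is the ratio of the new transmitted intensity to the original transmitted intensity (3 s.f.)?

I_new/I_old ≈ 0.736

Before rotation:
Unpolarized light through the first polarizer → I₁ = ½ I₀, now polarized at 15°.
I₂ = I₁ cos²(45° − 15°) = 0.5 I₀ · cos²(30°) = 0.375 I₀.
After rotation:
Unpolarized light through the first polarizer → I₁ = ½ I₀, now polarized at 15°.
I₂ = I₁ cos²(57° − 15°) = 0.5 I₀ · cos²(42°) = 0.2761 I₀.
Ratio = 0.2761 / 0.375 = 0.7364.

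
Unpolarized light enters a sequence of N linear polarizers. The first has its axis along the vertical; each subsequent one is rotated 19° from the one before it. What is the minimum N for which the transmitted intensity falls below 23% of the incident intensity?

N = 8

First polarizer halves the unpolarized light: factor 1/2.
Each further stage multiplies by cos²(19°) = 0.894.
After N polarizers: T = 0.5·0.894^(N−1). Require T < 0.23 ⇒ N−1 > ln(0.23/0.5)/ln(0.894) = 6.93, so N−1 ≥ 7 and N = 8.
Check: N=8 gives T = 0.2282 < 0.23; N=7 gives T = 0.2553.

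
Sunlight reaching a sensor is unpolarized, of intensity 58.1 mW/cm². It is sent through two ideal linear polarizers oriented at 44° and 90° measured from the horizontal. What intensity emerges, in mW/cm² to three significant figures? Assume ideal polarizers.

I ≈ 14.0 mW/cm²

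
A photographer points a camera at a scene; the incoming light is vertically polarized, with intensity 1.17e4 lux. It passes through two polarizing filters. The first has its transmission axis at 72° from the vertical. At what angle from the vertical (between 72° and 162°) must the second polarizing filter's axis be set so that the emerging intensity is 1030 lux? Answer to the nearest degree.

θ ≈ 88°

By Malus's law, I₁ = I₀ cos²(72° − 0°) = I₀ cos²(72°) = 0.09549 I₀.
Target fraction: 1030 / 1.17e4 lux = 0.08803 of I₀.
Need I₂/I₀ = 0.08803, so cos²(θ − 72°) = 0.08803 / 0.09549 = 0.9219.
θ − 72° = arccos(√0.9219) = 16.2°, giving θ ≈ 72 + 16.2 = 88.2°.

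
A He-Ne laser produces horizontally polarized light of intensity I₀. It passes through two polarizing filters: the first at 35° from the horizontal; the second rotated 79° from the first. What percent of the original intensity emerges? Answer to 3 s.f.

≈ 2.44%

By Malus's law, I₁ = I₀ cos²(35° − 0°) = I₀ cos²(35°) = 0.671 I₀.
I₂ = I₁ cos²(79°) = 0.671 · 0.03641 I₀ = 0.02443 I₀.
That is 2.443% of the incident intensity.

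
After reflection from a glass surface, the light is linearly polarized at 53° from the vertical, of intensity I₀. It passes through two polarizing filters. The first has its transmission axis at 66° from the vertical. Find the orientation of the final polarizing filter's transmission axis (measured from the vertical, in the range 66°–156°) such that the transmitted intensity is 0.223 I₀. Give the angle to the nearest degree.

I₁ = I₀ cos²(66° − 53°) = I₀ cos²(13°) = 0.9494 I₀.
Need I₂/I₀ = 0.223, so cos²(θ − 66°) = 0.223 / 0.9494 = 0.2349.
θ − 66° = arccos(√0.2349) = 61.0°, giving θ ≈ 66 + 61.0 = 127.0°.

θ ≈ 127°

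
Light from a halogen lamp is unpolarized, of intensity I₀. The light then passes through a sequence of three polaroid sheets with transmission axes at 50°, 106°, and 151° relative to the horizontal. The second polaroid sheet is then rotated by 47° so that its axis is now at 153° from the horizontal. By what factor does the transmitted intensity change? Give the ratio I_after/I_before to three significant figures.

Before rotation:
Unpolarized light through the first polarizer → I₁ = ½ I₀, now polarized at 50°.
I₂ = I₁ cos²(106° − 50°) = 0.5 I₀ · cos²(56°) = 0.1563 I₀.
I₃ = I₂ cos²(151° − 106°) = 0.1563 I₀ · cos²(45°) = 0.07817 I₀.
After rotation:
Unpolarized light through the first polarizer → I₁ = ½ I₀, now polarized at 50°.
Angle between axes 1 and 2: 77°. I₂ = 0.5 I₀ · cos²(77°) = 0.0253 I₀.
I₃ = I₂ cos²(151° − 153°) = 0.0253 I₀ · cos²(2°) = 0.02527 I₀.
Ratio = 0.02527 / 0.07817 = 0.3233.

I_new/I_old ≈ 0.323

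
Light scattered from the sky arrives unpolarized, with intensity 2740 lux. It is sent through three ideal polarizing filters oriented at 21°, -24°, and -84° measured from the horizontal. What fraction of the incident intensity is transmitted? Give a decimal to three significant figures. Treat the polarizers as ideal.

Unpolarized light through the first polarizer → I₁ = 2740 lux/2 = 1370 lux, polarized at 21°.
I₂ = I₁ · cos²(45°) = 1370 · 0.5 = 685 lux.
I₃ = I₂ · cos²(60°) = 685 · 0.25 = 171.3 lux.
Transmitted fraction = 0.0625.

I/I₀ ≈ 0.0625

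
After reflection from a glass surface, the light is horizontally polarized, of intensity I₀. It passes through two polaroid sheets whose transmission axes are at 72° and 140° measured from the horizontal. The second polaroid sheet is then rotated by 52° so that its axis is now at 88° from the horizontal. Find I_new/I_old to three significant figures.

Before rotation:
By Malus's law, I₁ = I₀ cos²(72° − 0°) = I₀ cos²(72°) = 0.09549 I₀.
I₂ = I₁ cos²(140° − 72°) = 0.09549 I₀ · cos²(68°) = 0.0134 I₀.
After rotation:
I₁ = I₀ cos²(72° − 0°) = I₀ cos²(72°) = 0.09549 I₀.
I₂ = I₁ cos²(88° − 72°) = 0.09549 I₀ · cos²(16°) = 0.08824 I₀.
Ratio = 0.08824 / 0.0134 = 6.585.

I_new/I_old ≈ 6.58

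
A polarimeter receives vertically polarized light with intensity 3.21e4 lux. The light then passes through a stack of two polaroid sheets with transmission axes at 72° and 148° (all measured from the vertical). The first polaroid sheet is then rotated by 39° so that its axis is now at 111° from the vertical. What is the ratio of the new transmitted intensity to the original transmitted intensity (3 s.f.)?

Before rotation:
By Malus's law, I₁ = I₀ cos²(72° − 0°) = I₀ cos²(72°) = 0.09549 I₀.
I₂ = I₁ cos²(148° − 72°) = 0.09549 I₀ · cos²(76°) = 0.005589 I₀.
After rotation:
I₁ = I₀ cos²(111° − 0°) = I₀ cos²(69°) = 0.1284 I₀.
I₂ = I₁ cos²(148° − 111°) = 0.1284 I₀ · cos²(37°) = 0.08191 I₀.
Ratio = 0.08191 / 0.005589 = 14.66.

I_new/I_old ≈ 14.7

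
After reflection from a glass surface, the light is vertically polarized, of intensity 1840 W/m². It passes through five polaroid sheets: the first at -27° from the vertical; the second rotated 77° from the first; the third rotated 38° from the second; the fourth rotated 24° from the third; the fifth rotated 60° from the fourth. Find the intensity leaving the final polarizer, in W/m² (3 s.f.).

By Malus's law, I₁ = 1840 W/m² · cos²(27°) = 1461 W/m².
I₂ = I₁ · cos²(77°) = 1461 · 0.0506 = 73.92 W/m².
I₃ = I₂ · cos²(38°) = 73.92 · 0.621 = 45.9 W/m².
I₄ = I₃ · cos²(24°) = 45.9 · 0.8346 = 38.31 W/m².
I₅ = I₄ · cos²(60°) = 38.31 · 0.25 = 9.577 W/m².

I ≈ 9.58 W/m²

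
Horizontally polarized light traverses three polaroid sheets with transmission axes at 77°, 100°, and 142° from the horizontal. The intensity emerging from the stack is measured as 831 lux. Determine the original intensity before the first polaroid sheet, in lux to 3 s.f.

I₀ ≈ 3.51e4 lux

I₁ = I₀ cos²(77° − 0°) = I₀ cos²(77°) = 0.0506 I₀.
I₂ = I₁ cos²(100° − 77°) = 0.0506 I₀ · cos²(23°) = 0.04288 I₀.
I₃ = I₂ cos²(142° − 100°) = 0.04288 I₀ · cos²(42°) = 0.02368 I₀.
So 831 lux = 0.02368 I₀, giving I₀ = 831/0.02368 = 3.509e+04 lux.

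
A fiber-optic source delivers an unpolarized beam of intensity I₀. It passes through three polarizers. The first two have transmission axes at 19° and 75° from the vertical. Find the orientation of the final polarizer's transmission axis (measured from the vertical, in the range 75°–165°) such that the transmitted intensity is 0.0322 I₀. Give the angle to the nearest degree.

Unpolarized light through the first polarizer → I₁ = ½ I₀, now polarized at 19°.
I₂ = I₁ cos²(75° − 19°) = 0.5 I₀ · cos²(56°) = 0.1563 I₀.
Need I₃/I₀ = 0.0322, so cos²(θ − 75°) = 0.0322 / 0.1563 = 0.206.
θ − 75° = arccos(√0.206) = 63.0°, giving θ ≈ 75 + 63.0 = 138.0°.

θ ≈ 138°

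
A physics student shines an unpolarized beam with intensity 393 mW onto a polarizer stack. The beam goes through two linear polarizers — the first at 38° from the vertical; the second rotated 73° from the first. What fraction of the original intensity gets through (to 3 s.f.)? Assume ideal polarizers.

I/I₀ ≈ 0.0427

Unpolarized light through the first polarizer → I₁ = 393 mW/2 = 196.5 mW, polarized at 38°.
I₂ = I₁ · cos²(73°) = 196.5 · 0.08548 = 16.8 mW.
Transmitted fraction = 0.04274.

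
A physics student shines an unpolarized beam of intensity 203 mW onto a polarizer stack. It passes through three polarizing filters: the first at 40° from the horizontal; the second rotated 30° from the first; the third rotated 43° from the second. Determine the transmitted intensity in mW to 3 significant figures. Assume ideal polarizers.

Unpolarized light through the first polarizer → I₁ = 203 mW/2 = 101.5 mW, polarized at 40°.
I₂ = I₁ · cos²(30°) = 101.5 · 0.75 = 76.13 mW.
I₃ = I₂ · cos²(43°) = 76.13 · 0.5349 = 40.72 mW.

I ≈ 40.7 mW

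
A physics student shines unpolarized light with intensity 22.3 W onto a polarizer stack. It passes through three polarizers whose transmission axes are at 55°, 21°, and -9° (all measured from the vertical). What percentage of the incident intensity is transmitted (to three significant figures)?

≈ 25.8%

Unpolarized light through the first polarizer → I₁ = 22.3 W/2 = 11.15 W, polarized at 55°.
I₂ = I₁ · cos²(34°) = 11.15 · 0.6873 = 7.663 W.
I₃ = I₂ · cos²(30°) = 7.663 · 0.75 = 5.748 W.
That is 25.77% of the incident intensity.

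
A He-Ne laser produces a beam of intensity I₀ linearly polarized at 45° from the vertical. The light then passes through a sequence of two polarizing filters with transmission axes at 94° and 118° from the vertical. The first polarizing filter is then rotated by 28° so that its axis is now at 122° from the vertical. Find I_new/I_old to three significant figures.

I_new/I_old ≈ 0.140

Before rotation:
I₁ = I₀ cos²(94° − 45°) = I₀ cos²(49°) = 0.4304 I₀.
I₂ = I₁ cos²(118° − 94°) = 0.4304 I₀ · cos²(24°) = 0.3592 I₀.
After rotation:
I₁ = I₀ cos²(122° − 45°) = I₀ cos²(77°) = 0.0506 I₀.
I₂ = I₁ cos²(118° − 122°) = 0.0506 I₀ · cos²(4°) = 0.05036 I₀.
Ratio = 0.05036 / 0.3592 = 0.1402.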